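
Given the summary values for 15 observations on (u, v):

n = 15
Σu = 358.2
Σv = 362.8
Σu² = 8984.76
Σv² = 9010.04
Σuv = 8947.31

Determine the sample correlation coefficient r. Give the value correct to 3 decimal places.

r = (nΣuv − ΣuΣv) / √[(nΣu² − (Σu)²)(nΣv² − (Σv)²)]
Numerator: 15×8947.31 − 358.2×362.8 = 4254.69
Denominator: √[(134771.4 − 128307.24)(135150.6 − 131623.84)] = √[6464.16 × 3526.76] = 4774.6770
r = 4254.69 / 4774.6770 ≈ 0.891

0.891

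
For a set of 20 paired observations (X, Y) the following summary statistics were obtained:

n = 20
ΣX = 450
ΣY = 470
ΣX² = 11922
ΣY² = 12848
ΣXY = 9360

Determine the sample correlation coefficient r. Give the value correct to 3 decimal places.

-0.675

r = (nΣXY − ΣXΣY) / √[(nΣX² − (ΣX)²)(nΣY² − (ΣY)²)]
Numerator: 20×9360 − 450×470 = -24300
Denominator: √[(238440 − 202500)(256960 − 220900)] = √[35940 × 36060] = 35999.9500
r = -24300 / 35999.9500 ≈ -0.675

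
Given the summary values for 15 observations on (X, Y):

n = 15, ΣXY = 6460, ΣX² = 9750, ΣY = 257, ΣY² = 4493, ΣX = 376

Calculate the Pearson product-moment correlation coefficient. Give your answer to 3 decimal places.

r = (nΣXY − ΣXΣY) / √[(nΣX² − (ΣX)²)(nΣY² − (ΣY)²)]
Numerator: 15×6460 − 376×257 = 268
Denominator: √[(146250 − 141376)(67395 − 66049)] = √[4874 × 1346] = 2561.3286
r = 268 / 2561.3286 ≈ 0.105

0.105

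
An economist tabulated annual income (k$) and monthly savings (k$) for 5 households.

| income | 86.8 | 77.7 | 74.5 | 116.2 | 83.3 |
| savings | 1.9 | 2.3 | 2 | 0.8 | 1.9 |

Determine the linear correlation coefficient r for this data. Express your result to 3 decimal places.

n = 5, Σx = 438.5, Σy = 8.9, Σx² = 39563.11, Σy² = 17.15, Σxy = 743.86
nΣxy − ΣxΣy = 3719.3 − 3902.65 = -183.35
nΣx² − (Σx)² = 197815.55 − 192282.25 = 5533.3; nΣy² − (Σy)² = 85.75 − 79.21 = 6.54
r = -183.35 / √(5533.3 × 6.54) = -183.35 / 190.2309 ≈ -0.964

-0.964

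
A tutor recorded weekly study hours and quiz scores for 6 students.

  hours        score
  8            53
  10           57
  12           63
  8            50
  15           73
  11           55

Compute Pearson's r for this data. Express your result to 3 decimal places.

n = 6, Σx = 64, Σy = 351, Σx² = 718, Σy² = 20881, Σxy = 3850
nΣxy − ΣxΣy = 23100 − 22464 = 636
nΣx² − (Σx)² = 4308 − 4096 = 212; nΣy² − (Σy)² = 125286 − 123201 = 2085
r = 636 / √(212 × 2085) = 636 / 664.8458 ≈ 0.957

0.957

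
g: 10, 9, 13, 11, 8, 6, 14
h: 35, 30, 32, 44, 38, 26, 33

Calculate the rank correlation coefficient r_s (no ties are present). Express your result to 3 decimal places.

Rank g: 4, 3, 6, 5, 2, 1, 7
Rank h: 5, 2, 3, 7, 6, 1, 4
d = rank(g) − rank(h): -1, 1, 3, -2, -4, 0, 3; Σd² = 40
ρ = 1 − 6Σd² / [n(n²−1)] = 1 − 6×40 / (7×48) = 1 − 240/336 ≈ 0.286

0.286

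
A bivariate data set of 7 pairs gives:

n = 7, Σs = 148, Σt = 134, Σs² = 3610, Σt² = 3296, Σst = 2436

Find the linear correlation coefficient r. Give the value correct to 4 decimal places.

r = (nΣst − ΣsΣt) / √[(nΣs² − (Σs)²)(nΣt² − (Σt)²)]
Numerator: 7×2436 − 148×134 = -2780
Denominator: √[(25270 − 21904)(23072 − 17956)] = √[3366 × 5116] = 4149.7537
r = -2780 / 4149.7537 ≈ -0.6699

-0.6699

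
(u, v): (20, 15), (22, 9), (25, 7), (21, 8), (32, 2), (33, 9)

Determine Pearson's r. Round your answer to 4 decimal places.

-0.6147

n = 6, Σu = 153, Σv = 50, Σu² = 4063, Σv² = 504, Σuv = 1202
nΣuv − ΣuΣv = 7212 − 7650 = -438
nΣu² − (Σu)² = 24378 − 23409 = 969; nΣv² − (Σv)² = 3024 − 2500 = 524
r = -438 / √(969 × 524) = -438 / 712.5700 ≈ -0.6147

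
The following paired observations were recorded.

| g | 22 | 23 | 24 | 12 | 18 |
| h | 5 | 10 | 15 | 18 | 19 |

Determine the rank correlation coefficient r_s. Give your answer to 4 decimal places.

-0.5000

Rank g: 3, 4, 5, 1, 2
Rank h: 1, 2, 3, 4, 5
d = rank(g) − rank(h): 2, 2, 2, -3, -3; Σd² = 30
ρ = 1 − 6Σd² / [n(n²−1)] = 1 − 6×30 / (5×24) = 1 − 180/120 ≈ -0.5000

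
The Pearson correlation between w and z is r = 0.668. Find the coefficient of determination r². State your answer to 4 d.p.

r² = (0.668)² = 0.4462

0.4462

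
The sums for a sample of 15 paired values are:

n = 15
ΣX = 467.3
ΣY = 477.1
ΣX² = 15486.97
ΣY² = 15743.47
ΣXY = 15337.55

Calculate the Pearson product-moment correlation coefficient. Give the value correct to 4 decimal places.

r = (nΣXY − ΣXΣY) / √[(nΣX² − (ΣX)²)(nΣY² − (ΣY)²)]
Numerator: 15×15337.55 − 467.3×477.1 = 7114.42
Denominator: √[(232304.55 − 218369.29)(236152.05 − 227624.41)] = √[13935.26 × 8527.64] = 10901.1413
r = 7114.42 / 10901.1413 ≈ 0.6526

0.6526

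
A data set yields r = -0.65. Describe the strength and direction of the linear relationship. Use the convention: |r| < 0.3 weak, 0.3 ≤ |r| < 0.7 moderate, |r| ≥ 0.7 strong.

r = -0.65 < 0 so the relationship is negative.
|r| = 0.65, which falls in the moderate range.

moderate negative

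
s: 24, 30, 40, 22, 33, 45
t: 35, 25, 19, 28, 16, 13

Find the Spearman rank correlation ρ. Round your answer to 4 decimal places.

-0.8857

Rank s: 2, 3, 5, 1, 4, 6
Rank t: 6, 4, 3, 5, 2, 1
d = rank(s) − rank(t): -4, -1, 2, -4, 2, 5; Σd² = 66
ρ = 1 − 6Σd² / [n(n²−1)] = 1 − 6×66 / (6×35) = 1 − 396/210 ≈ -0.8857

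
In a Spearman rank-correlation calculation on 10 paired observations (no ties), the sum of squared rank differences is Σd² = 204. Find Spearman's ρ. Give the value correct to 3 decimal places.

-0.236

ρ = 1 − 6Σd² / [n(n²−1)] = 1 − 6×204 / (10×99)
  = 1 − 1224/990 = 1 − 1.2364 ≈ -0.236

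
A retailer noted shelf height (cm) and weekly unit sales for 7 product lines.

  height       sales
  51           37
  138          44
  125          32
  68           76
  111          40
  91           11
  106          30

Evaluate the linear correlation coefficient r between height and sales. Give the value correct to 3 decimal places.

-0.238

n = 7, Σx = 690, Σy = 270, Σx² = 73732, Σy² = 12726, Σxy = 25748
nΣxy − ΣxΣy = 180236 − 186300 = -6064
nΣx² − (Σx)² = 516124 − 476100 = 40024; nΣy² − (Σy)² = 89082 − 72900 = 16182
r = -6064 / √(40024 × 16182) = -6064 / 25449.3294 ≈ -0.238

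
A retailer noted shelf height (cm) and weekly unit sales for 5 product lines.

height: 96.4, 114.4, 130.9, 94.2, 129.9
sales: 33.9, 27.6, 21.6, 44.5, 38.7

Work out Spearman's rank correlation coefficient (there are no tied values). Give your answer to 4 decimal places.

-0.7000

Rank height: 2, 3, 5, 1, 4
Rank sales: 3, 2, 1, 5, 4
d = rank(height) − rank(sales): -1, 1, 4, -4, 0; Σd² = 34
ρ = 1 − 6Σd² / [n(n²−1)] = 1 − 6×34 / (5×24) = 1 − 204/120 ≈ -0.7000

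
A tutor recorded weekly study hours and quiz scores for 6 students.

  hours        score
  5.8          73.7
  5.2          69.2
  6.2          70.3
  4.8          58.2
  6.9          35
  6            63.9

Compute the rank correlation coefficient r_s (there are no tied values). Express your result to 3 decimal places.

Rank hours: 3, 2, 5, 1, 6, 4
Rank score: 6, 4, 5, 2, 1, 3
d = rank(hours) − rank(score): -3, -2, 0, -1, 5, 1; Σd² = 40
ρ = 1 − 6Σd² / [n(n²−1)] = 1 − 6×40 / (6×35) = 1 − 240/210 ≈ -0.143

-0.143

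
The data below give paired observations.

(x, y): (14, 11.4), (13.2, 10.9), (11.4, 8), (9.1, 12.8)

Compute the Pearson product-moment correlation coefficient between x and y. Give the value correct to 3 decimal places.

-0.213

n = 4, Σx = 47.7, Σy = 43.1, Σx² = 583.01, Σy² = 476.61, Σxy = 511.16
nΣxy − ΣxΣy = 2044.64 − 2055.87 = -11.23
nΣx² − (Σx)² = 2332.04 − 2275.29 = 56.75; nΣy² − (Σy)² = 1906.44 − 1857.61 = 48.83
r = -11.23 / √(56.75 × 48.83) = -11.23 / 52.6413 ≈ -0.213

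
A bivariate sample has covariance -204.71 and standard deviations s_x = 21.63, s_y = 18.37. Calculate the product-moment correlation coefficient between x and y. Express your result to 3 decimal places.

-0.515

r = Cov(x,y) / (s_x · s_y) = -204.71 / (21.63 × 18.37)
  = -204.71 / 397.3431 ≈ -0.515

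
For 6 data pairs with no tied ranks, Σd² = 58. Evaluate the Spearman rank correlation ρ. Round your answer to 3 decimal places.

ρ = 1 − 6Σd² / [n(n²−1)] = 1 − 6×58 / (6×35)
  = 1 − 348/210 = 1 − 1.6571 ≈ -0.657

-0.657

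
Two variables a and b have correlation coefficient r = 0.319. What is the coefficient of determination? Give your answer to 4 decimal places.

r² = (0.319)² = 0.1018

0.1018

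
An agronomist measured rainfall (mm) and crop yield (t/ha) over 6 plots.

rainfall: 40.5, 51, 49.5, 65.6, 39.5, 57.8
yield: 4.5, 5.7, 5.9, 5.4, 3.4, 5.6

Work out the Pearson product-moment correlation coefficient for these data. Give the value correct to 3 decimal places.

0.674

n = 6, Σx = 303.9, Σy = 30.5, Σx² = 15895.95, Σy² = 159.63, Σxy = 1577.22
nΣxy − ΣxΣy = 9463.32 − 9268.95 = 194.37
nΣx² − (Σx)² = 95375.7 − 92355.21 = 3020.49; nΣy² − (Σy)² = 957.78 − 930.25 = 27.53
r = 194.37 / √(3020.49 × 27.53) = 194.37 / 288.3645 ≈ 0.674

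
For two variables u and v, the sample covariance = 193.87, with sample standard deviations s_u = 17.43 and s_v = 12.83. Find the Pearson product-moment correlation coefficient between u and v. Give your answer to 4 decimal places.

0.8669

r = Cov(u,v) / (s_u · s_v) = 193.87 / (17.43 × 12.83)
  = 193.87 / 223.6269 ≈ 0.8669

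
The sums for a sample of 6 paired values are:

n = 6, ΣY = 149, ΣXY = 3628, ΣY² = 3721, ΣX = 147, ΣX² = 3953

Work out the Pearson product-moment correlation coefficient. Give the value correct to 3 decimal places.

-0.263

r = (nΣXY − ΣXΣY) / √[(nΣX² − (ΣX)²)(nΣY² − (ΣY)²)]
Numerator: 6×3628 − 147×149 = -135
Denominator: √[(23718 − 21609)(22326 − 22201)] = √[2109 × 125] = 513.4443
r = -135 / 513.4443 ≈ -0.263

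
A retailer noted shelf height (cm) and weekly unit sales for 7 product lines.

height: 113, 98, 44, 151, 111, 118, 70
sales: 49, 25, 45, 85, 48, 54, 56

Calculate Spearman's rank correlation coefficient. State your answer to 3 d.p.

Rank height: 5, 3, 1, 7, 4, 6, 2
Rank sales: 4, 1, 2, 7, 3, 5, 6
d = rank(height) − rank(sales): 1, 2, -1, 0, 1, 1, -4; Σd² = 24
ρ = 1 − 6Σd² / [n(n²−1)] = 1 − 6×24 / (7×48) = 1 − 144/336 ≈ 0.571

0.571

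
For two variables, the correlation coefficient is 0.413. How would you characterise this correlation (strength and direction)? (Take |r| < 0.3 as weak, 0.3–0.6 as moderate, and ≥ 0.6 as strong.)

moderate positive

r = 0.413 > 0 so the relationship is positive.
|r| = 0.413, which falls in the moderate range.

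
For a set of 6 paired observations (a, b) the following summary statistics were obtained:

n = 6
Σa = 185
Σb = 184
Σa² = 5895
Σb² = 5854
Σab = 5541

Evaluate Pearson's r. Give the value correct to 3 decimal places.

r = (nΣab − ΣaΣb) / √[(nΣa² − (Σa)²)(nΣb² − (Σb)²)]
Numerator: 6×5541 − 185×184 = -794
Denominator: √[(35370 − 34225)(35124 − 33856)] = √[1145 × 1268] = 1204.9315
r = -794 / 1204.9315 ≈ -0.659

-0.659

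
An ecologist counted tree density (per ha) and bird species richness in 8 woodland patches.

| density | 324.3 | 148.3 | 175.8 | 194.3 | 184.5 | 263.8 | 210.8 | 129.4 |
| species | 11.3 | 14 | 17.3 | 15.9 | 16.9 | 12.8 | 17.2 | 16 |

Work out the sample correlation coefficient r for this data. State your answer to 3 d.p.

n = 8, Σx = 1631.2, Σy = 121.4, Σx² = 360633.2, Σy² = 1877.08, Σxy = 24062.35
nΣxy − ΣxΣy = 192498.8 − 198027.68 = -5528.88
nΣx² − (Σx)² = 2885065.6 − 2660813.44 = 224252.16; nΣy² − (Σy)² = 15016.64 − 14737.96 = 278.68
r = -5528.88 / √(224252.16 × 278.68) = -5528.88 / 7905.3521 ≈ -0.699

-0.699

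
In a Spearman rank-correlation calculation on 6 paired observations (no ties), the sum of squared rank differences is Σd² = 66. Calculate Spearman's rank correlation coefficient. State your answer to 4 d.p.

ρ = 1 − 6Σd² / [n(n²−1)] = 1 − 6×66 / (6×35)
  = 1 − 396/210 = 1 − 1.88571 ≈ -0.8857

-0.8857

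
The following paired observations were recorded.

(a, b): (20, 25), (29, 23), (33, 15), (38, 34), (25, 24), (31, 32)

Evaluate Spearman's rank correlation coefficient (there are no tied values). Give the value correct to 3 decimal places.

0.200

Rank a: 1, 3, 5, 6, 2, 4
Rank b: 4, 2, 1, 6, 3, 5
d = rank(a) − rank(b): -3, 1, 4, 0, -1, -1; Σd² = 28
ρ = 1 − 6Σd² / [n(n²−1)] = 1 − 6×28 / (6×35) = 1 − 168/210 ≈ 0.200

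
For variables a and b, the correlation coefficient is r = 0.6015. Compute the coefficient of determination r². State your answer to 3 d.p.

r² = (0.6015)² = 0.362

0.362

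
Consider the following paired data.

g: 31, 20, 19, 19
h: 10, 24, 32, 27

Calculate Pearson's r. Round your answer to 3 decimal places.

n = 4, Σg = 89, Σh = 93, Σg² = 2083, Σh² = 2429, Σgh = 1911
nΣgh − ΣgΣh = 7644 − 8277 = -633
nΣg² − (Σg)² = 8332 − 7921 = 411; nΣh² − (Σh)² = 9716 − 8649 = 1067
r = -633 / √(411 × 1067) = -633 / 662.2213 ≈ -0.956

-0.956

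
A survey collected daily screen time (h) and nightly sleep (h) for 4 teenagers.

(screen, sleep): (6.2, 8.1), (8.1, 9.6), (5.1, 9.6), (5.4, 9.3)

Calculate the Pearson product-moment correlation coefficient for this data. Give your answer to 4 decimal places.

n = 4, Σx = 24.8, Σy = 36.6, Σx² = 159.22, Σy² = 336.42, Σxy = 227.16
nΣxy − ΣxΣy = 908.64 − 907.68 = 0.96
nΣx² − (Σx)² = 636.88 − 615.04 = 21.84; nΣy² − (Σy)² = 1345.68 − 1339.56 = 6.12
r = 0.96 / √(21.84 × 6.12) = 0.96 / 11.5612 ≈ 0.0830

0.0830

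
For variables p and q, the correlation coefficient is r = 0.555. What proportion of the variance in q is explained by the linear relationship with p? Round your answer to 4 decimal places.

0.3080

r² = (0.555)² = 0.3080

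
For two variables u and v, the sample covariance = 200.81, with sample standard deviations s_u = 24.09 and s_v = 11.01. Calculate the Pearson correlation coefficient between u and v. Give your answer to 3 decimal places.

r = Cov(u,v) / (s_u · s_v) = 200.81 / (24.09 × 11.01)
  = 200.81 / 265.2309 ≈ 0.757

0.757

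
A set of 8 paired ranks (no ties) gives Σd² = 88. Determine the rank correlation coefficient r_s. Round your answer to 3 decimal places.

ρ = 1 − 6Σd² / [n(n²−1)] = 1 − 6×88 / (8×63)
  = 1 − 528/504 = 1 − 1.0476 ≈ -0.048

-0.048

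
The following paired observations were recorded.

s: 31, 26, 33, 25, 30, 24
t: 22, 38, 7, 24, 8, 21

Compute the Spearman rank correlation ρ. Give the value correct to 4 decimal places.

-0.4857

Rank s: 5, 3, 6, 2, 4, 1
Rank t: 4, 6, 1, 5, 2, 3
d = rank(s) − rank(t): 1, -3, 5, -3, 2, -2; Σd² = 52
ρ = 1 − 6Σd² / [n(n²−1)] = 1 − 6×52 / (6×35) = 1 − 312/210 ≈ -0.4857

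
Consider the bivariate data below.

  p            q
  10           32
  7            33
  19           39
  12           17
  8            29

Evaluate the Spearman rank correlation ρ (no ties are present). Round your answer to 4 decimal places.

Rank p: 3, 1, 5, 4, 2
Rank q: 3, 4, 5, 1, 2
d = rank(p) − rank(q): 0, -3, 0, 3, 0; Σd² = 18
ρ = 1 − 6Σd² / [n(n²−1)] = 1 − 6×18 / (5×24) = 1 − 108/120 ≈ 0.1000

0.1000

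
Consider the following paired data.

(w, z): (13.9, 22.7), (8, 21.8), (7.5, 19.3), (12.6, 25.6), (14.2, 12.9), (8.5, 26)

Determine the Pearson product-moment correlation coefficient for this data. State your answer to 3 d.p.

-0.293

n = 6, Σw = 64.7, Σz = 128.3, Σw² = 746.11, Σz² = 2860.79, Σwz = 1361.42
nΣwz − ΣwΣz = 8168.52 − 8301.01 = -132.49
nΣw² − (Σw)² = 4476.66 − 4186.09 = 290.57; nΣz² − (Σz)² = 17164.74 − 16460.89 = 703.85
r = -132.49 / √(290.57 × 703.85) = -132.49 / 452.2363 ≈ -0.293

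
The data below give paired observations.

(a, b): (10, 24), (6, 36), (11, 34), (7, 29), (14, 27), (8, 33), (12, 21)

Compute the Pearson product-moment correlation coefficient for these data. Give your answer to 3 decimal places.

-0.576

n = 7, Σa = 68, Σb = 204, Σa² = 710, Σb² = 6128, Σab = 1927
nΣab − ΣaΣb = 13489 − 13872 = -383
nΣa² − (Σa)² = 4970 − 4624 = 346; nΣb² − (Σb)² = 42896 − 41616 = 1280
r = -383 / √(346 × 1280) = -383 / 665.4923 ≈ -0.576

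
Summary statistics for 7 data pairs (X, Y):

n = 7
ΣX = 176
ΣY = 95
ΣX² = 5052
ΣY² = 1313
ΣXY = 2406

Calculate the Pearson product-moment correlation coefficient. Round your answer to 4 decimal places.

0.1429

r = (nΣXY − ΣXΣY) / √[(nΣX² − (ΣX)²)(nΣY² − (ΣY)²)]
Numerator: 7×2406 − 176×95 = 122
Denominator: √[(35364 − 30976)(9191 − 9025)] = √[4388 × 166] = 853.4682
r = 122 / 853.4682 ≈ 0.1429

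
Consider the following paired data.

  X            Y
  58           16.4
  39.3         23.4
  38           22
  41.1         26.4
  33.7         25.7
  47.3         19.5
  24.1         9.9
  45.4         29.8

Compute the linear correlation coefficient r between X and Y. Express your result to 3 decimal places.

0.223

n = 8, ΣX = 326.9, ΣY = 173.1, ΣX² = 14056.65, ΣY² = 4024.27, ΣXY = 7171.81
nΣXY − ΣXΣY = 57374.48 − 56586.39 = 788.09
nΣX² − (ΣX)² = 112453.2 − 106863.61 = 5589.59; nΣY² − (ΣY)² = 32194.16 − 29963.61 = 2230.55
r = 788.09 / √(5589.59 × 2230.55) = 788.09 / 3530.9857 ≈ 0.223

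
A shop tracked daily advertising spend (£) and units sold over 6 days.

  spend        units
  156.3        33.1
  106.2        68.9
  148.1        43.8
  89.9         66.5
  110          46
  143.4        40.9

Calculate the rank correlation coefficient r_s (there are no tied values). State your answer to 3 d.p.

Rank spend: 6, 2, 5, 1, 3, 4
Rank units: 1, 6, 3, 5, 4, 2
d = rank(spend) − rank(units): 5, -4, 2, -4, -1, 2; Σd² = 66
ρ = 1 − 6Σd² / [n(n²−1)] = 1 − 6×66 / (6×35) = 1 − 396/210 ≈ -0.886

-0.886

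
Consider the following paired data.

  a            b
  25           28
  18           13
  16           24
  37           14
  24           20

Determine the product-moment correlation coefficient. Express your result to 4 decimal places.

n = 5, Σa = 120, Σb = 99, Σa² = 3150, Σb² = 2125, Σab = 2316
nΣab − ΣaΣb = 11580 − 11880 = -300
nΣa² − (Σa)² = 15750 − 14400 = 1350; nΣb² − (Σb)² = 10625 − 9801 = 824
r = -300 / √(1350 × 824) = -300 / 1054.7037 ≈ -0.2844

-0.2844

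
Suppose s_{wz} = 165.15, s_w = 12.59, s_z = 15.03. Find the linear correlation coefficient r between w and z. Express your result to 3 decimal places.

0.873

r = Cov(w,z) / (s_w · s_z) = 165.15 / (12.59 × 15.03)
  = 165.15 / 189.2277 ≈ 0.873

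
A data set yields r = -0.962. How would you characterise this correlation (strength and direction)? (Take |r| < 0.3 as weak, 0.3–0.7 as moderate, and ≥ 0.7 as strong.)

r = -0.962 < 0 so the relationship is negative.
|r| = 0.962, which falls in the strong range.

strong negative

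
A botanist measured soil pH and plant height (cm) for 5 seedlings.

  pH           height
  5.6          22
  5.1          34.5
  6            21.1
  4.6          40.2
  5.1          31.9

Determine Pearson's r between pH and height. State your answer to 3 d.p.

-0.967

n = 5, Σx = 26.4, Σy = 149.7, Σx² = 140.54, Σy² = 4753.11, Σxy = 773.36
nΣxy − ΣxΣy = 3866.8 − 3952.08 = -85.28
nΣx² − (Σx)² = 702.7 − 696.96 = 5.74; nΣy² − (Σy)² = 23765.55 − 22410.09 = 1355.46
r = -85.28 / √(5.74 × 1355.46) = -85.28 / 88.2062 ≈ -0.967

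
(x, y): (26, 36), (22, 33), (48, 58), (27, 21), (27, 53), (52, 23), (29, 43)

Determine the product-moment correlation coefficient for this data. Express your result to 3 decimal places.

0.076

n = 7, Σx = 231, Σy = 267, Σx² = 8467, Σy² = 11377, Σxy = 8887
nΣxy − ΣxΣy = 62209 − 61677 = 532
nΣx² − (Σx)² = 59269 − 53361 = 5908; nΣy² − (Σy)² = 79639 − 71289 = 8350
r = 532 / √(5908 × 8350) = 532 / 7023.6600 ≈ 0.076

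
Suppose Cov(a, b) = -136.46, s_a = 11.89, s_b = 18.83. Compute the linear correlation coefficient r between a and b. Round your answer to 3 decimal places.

-0.609

r = Cov(a,b) / (s_a · s_b) = -136.46 / (11.89 × 18.83)
  = -136.46 / 223.8887 ≈ -0.609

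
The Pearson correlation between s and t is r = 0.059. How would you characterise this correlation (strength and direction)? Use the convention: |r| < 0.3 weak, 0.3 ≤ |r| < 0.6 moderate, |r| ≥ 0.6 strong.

weak positive

r = 0.059 > 0 so the relationship is positive.
|r| = 0.059, which falls in the weak range.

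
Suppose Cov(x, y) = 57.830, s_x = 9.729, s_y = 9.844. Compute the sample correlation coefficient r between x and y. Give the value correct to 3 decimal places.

0.604

r = Cov(x,y) / (s_x · s_y) = 57.830 / (9.729 × 9.844)
  = 57.830 / 95.7723 ≈ 0.604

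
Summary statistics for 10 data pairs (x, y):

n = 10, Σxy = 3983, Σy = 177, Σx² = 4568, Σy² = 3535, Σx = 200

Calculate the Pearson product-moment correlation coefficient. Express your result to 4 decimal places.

0.9270

r = (nΣxy − ΣxΣy) / √[(nΣx² − (Σx)²)(nΣy² − (Σy)²)]
Numerator: 10×3983 − 200×177 = 4430
Denominator: √[(45680 − 40000)(35350 − 31329)] = √[5680 × 4021] = 4779.0459
r = 4430 / 4779.0459 ≈ 0.9270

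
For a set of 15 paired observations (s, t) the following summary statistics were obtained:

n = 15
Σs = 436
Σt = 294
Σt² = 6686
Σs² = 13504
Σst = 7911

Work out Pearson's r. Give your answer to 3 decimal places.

r = (nΣst − ΣsΣt) / √[(nΣs² − (Σs)²)(nΣt² − (Σt)²)]
Numerator: 15×7911 − 436×294 = -9519
Denominator: √[(202560 − 190096)(100290 − 86436)] = √[12464 × 13854] = 13140.6338
r = -9519 / 13140.6338 ≈ -0.724

-0.724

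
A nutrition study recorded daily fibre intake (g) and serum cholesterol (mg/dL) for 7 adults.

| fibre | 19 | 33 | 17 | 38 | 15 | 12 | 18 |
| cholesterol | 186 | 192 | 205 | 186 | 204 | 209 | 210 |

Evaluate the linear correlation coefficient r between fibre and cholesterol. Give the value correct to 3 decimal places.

-0.734

n = 7, Σx = 152, Σy = 1392, Σx² = 3876, Σy² = 277478, Σxy = 29771
nΣxy − ΣxΣy = 208397 − 211584 = -3187
nΣx² − (Σx)² = 27132 − 23104 = 4028; nΣy² − (Σy)² = 1942346 − 1937664 = 4682
r = -3187 / √(4028 × 4682) = -3187 / 4342.7061 ≈ -0.734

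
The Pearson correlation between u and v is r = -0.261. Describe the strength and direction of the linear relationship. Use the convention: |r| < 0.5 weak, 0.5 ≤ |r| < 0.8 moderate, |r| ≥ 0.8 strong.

weak negative

r = -0.261 < 0 so the relationship is negative.
|r| = 0.261, which falls in the weak range.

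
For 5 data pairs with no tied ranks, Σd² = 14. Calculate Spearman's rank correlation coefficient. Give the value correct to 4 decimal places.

ρ = 1 − 6Σd² / [n(n²−1)] = 1 − 6×14 / (5×24)
  = 1 − 84/120 = 1 − 0.70000 ≈ 0.3000

0.3000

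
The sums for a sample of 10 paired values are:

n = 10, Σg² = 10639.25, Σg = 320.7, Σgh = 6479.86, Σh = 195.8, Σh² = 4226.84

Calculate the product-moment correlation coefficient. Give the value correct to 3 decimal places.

r = (nΣgh − ΣgΣh) / √[(nΣg² − (Σg)²)(nΣh² − (Σh)²)]
Numerator: 10×6479.86 − 320.7×195.8 = 2005.54
Denominator: √[(106392.5 − 102848.49)(42268.4 − 38337.64)] = √[3544.01 × 3930.76] = 3732.3790
r = 2005.54 / 3732.3790 ≈ 0.537

0.537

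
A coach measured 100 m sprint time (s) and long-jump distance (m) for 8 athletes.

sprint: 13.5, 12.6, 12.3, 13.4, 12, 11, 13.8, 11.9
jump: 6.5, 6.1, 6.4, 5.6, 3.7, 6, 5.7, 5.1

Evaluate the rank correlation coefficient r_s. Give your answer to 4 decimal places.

Rank sprint: 7, 5, 4, 6, 3, 1, 8, 2
Rank jump: 8, 6, 7, 3, 1, 5, 4, 2
d = rank(sprint) − rank(jump): -1, -1, -3, 3, 2, -4, 4, 0; Σd² = 56
ρ = 1 − 6Σd² / [n(n²−1)] = 1 − 6×56 / (8×63) = 1 − 336/504 ≈ 0.3333

0.3333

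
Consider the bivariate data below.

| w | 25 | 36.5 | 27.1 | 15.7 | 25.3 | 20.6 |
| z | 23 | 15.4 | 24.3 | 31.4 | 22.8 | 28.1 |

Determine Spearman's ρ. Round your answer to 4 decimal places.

-0.8286

Rank w: 3, 6, 5, 1, 4, 2
Rank z: 3, 1, 4, 6, 2, 5
d = rank(w) − rank(z): 0, 5, 1, -5, 2, -3; Σd² = 64
ρ = 1 − 6Σd² / [n(n²−1)] = 1 − 6×64 / (6×35) = 1 − 384/210 ≈ -0.8286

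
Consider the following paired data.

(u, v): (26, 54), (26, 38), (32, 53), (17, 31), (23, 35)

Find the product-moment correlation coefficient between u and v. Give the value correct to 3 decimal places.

n = 5, Σu = 124, Σv = 211, Σu² = 3194, Σv² = 9355, Σuv = 5420
nΣuv − ΣuΣv = 27100 − 26164 = 936
nΣu² − (Σu)² = 15970 − 15376 = 594; nΣv² − (Σv)² = 46775 − 44521 = 2254
r = 936 / √(594 × 2254) = 936 / 1157.0981 ≈ 0.809

0.809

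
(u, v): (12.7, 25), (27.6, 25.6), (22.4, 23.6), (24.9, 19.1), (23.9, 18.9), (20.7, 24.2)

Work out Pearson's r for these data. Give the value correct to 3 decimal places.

-0.320

n = 6, Σu = 132.2, Σv = 136.4, Σu² = 3044.52, Σv² = 3144.98, Σuv = 2980.94
nΣuv − ΣuΣv = 17885.64 − 18032.08 = -146.44
nΣu² − (Σu)² = 18267.12 − 17476.84 = 790.28; nΣv² − (Σv)² = 18869.88 − 18604.96 = 264.92
r = -146.44 / √(790.28 × 264.92) = -146.44 / 457.5598 ≈ -0.320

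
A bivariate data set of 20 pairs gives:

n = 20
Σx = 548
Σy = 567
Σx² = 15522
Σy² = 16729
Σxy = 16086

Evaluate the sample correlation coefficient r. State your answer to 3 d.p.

r = (nΣxy − ΣxΣy) / √[(nΣx² − (Σx)²)(nΣy² − (Σy)²)]
Numerator: 20×16086 − 548×567 = 11004
Denominator: √[(310440 − 300304)(334580 − 321489)] = √[10136 × 13091] = 11519.1309
r = 11004 / 11519.1309 ≈ 0.955

0.955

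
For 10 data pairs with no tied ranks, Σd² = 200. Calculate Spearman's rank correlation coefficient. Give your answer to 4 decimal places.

-0.2121

ρ = 1 − 6Σd² / [n(n²−1)] = 1 − 6×200 / (10×99)
  = 1 − 1200/990 = 1 − 1.21212 ≈ -0.2121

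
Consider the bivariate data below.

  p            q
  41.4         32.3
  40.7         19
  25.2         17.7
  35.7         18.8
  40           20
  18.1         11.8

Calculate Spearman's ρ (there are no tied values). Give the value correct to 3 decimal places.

0.943

Rank p: 6, 5, 2, 3, 4, 1
Rank q: 6, 4, 2, 3, 5, 1
d = rank(p) − rank(q): 0, 1, 0, 0, -1, 0; Σd² = 2
ρ = 1 − 6Σd² / [n(n²−1)] = 1 − 6×2 / (6×35) = 1 − 12/210 ≈ 0.943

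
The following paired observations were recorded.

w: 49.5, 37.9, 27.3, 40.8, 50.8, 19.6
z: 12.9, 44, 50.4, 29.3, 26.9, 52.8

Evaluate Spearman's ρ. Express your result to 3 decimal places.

Rank w: 5, 3, 2, 4, 6, 1
Rank z: 1, 4, 5, 3, 2, 6
d = rank(w) − rank(z): 4, -1, -3, 1, 4, -5; Σd² = 68
ρ = 1 − 6Σd² / [n(n²−1)] = 1 − 6×68 / (6×35) = 1 − 408/210 ≈ -0.943

-0.943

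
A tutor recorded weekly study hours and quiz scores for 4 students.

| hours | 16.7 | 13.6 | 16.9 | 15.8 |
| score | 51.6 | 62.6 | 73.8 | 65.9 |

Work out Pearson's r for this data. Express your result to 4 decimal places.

0.0622

n = 4, Σx = 63, Σy = 253.9, Σx² = 999.1, Σy² = 16370.57, Σxy = 4001.52
nΣxy − ΣxΣy = 16006.08 − 15995.7 = 10.38
nΣx² − (Σx)² = 3996.4 − 3969 = 27.4; nΣy² − (Σy)² = 65482.28 − 64465.21 = 1017.07
r = 10.38 / √(27.4 × 1017.07) = 10.38 / 166.9363 ≈ 0.0622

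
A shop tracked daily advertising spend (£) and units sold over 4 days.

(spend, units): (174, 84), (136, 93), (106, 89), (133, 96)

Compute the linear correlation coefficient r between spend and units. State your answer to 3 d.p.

n = 4, Σx = 549, Σy = 362, Σx² = 77697, Σy² = 32842, Σxy = 49466
nΣxy − ΣxΣy = 197864 − 198738 = -874
nΣx² − (Σx)² = 310788 − 301401 = 9387; nΣy² − (Σy)² = 131368 − 131044 = 324
r = -874 / √(9387 × 324) = -874 / 1743.9576 ≈ -0.501

-0.501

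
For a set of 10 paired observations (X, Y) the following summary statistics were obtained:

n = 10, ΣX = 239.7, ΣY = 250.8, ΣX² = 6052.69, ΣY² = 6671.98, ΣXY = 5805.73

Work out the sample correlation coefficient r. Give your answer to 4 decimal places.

r = (nΣXY − ΣXΣY) / √[(nΣX² − (ΣX)²)(nΣY² − (ΣY)²)]
Numerator: 10×5805.73 − 239.7×250.8 = -2059.46
Denominator: √[(60526.9 − 57456.09)(66719.8 − 62900.64)] = √[3070.81 × 3819.16] = 3424.6043
r = -2059.46 / 3424.6043 ≈ -0.6014

-0.6014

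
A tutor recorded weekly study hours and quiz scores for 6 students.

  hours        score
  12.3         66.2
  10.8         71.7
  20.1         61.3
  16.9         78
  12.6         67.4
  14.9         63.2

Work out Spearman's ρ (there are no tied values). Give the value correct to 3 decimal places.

-0.371

Rank hours: 2, 1, 6, 5, 3, 4
Rank score: 3, 5, 1, 6, 4, 2
d = rank(hours) − rank(score): -1, -4, 5, -1, -1, 2; Σd² = 48
ρ = 1 − 6Σd² / [n(n²−1)] = 1 − 6×48 / (6×35) = 1 − 288/210 ≈ -0.371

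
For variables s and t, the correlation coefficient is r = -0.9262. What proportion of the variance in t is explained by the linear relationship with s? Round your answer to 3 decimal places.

0.858

r² = (-0.9262)² = 0.858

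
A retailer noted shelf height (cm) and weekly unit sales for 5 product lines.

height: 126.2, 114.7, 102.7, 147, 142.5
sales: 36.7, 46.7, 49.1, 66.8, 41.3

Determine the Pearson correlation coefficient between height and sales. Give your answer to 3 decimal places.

n = 5, Σx = 633.1, Σy = 240.6, Σx² = 81545.07, Σy² = 12106.52, Σxy = 30735.45
nΣxy − ΣxΣy = 153677.25 − 152323.86 = 1353.39
nΣx² − (Σx)² = 407725.35 − 400815.61 = 6909.74; nΣy² − (Σy)² = 60532.6 − 57888.36 = 2644.24
r = 1353.39 / √(6909.74 × 2644.24) = 1353.39 / 4274.4603 ≈ 0.317

0.317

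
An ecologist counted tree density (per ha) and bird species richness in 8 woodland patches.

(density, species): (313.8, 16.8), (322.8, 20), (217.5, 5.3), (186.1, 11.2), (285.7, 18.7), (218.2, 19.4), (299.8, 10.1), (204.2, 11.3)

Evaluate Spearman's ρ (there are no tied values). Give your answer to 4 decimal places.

Rank density: 7, 8, 3, 1, 5, 4, 6, 2
Rank species: 5, 8, 1, 3, 6, 7, 2, 4
d = rank(density) − rank(species): 2, 0, 2, -2, -1, -3, 4, -2; Σd² = 42
ρ = 1 − 6Σd² / [n(n²−1)] = 1 − 6×42 / (8×63) = 1 − 252/504 ≈ 0.5000

0.5000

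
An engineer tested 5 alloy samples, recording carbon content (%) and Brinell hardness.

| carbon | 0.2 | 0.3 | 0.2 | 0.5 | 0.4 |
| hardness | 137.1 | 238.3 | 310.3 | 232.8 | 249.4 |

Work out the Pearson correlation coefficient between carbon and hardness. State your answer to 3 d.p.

0.105

n = 5, Σx = 1.6, Σy = 1167.9, Σx² = 0.58, Σy² = 288265.59, Σxy = 377.13
nΣxy − ΣxΣy = 1885.65 − 1868.64 = 17.01
nΣx² − (Σx)² = 2.9 − 2.56 = 0.34; nΣy² − (Σy)² = 1441327.95 − 1363990.41 = 77337.54
r = 17.01 / √(0.34 × 77337.54) = 17.01 / 162.1566 ≈ 0.105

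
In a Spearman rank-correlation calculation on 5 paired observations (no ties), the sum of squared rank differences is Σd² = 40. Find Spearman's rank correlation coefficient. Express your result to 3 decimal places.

ρ = 1 − 6Σd² / [n(n²−1)] = 1 − 6×40 / (5×24)
  = 1 − 240/120 = 1 − 2.0000 ≈ -1.000

-1.000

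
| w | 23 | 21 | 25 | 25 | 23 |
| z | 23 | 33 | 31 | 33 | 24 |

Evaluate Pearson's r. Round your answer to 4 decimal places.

n = 5, Σw = 117, Σz = 144, Σw² = 2749, Σz² = 4244, Σwz = 3374
nΣwz − ΣwΣz = 16870 − 16848 = 22
nΣw² − (Σw)² = 13745 − 13689 = 56; nΣz² − (Σz)² = 21220 − 20736 = 484
r = 22 / √(56 × 484) = 22 / 164.6329 ≈ 0.1336

0.1336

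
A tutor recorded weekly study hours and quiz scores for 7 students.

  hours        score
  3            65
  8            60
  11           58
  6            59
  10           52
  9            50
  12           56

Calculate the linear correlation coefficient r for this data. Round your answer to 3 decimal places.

n = 7, Σx = 59, Σy = 400, Σx² = 555, Σy² = 23010, Σxy = 3309
nΣxy − ΣxΣy = 23163 − 23600 = -437
nΣx² − (Σx)² = 3885 − 3481 = 404; nΣy² − (Σy)² = 161070 − 160000 = 1070
r = -437 / √(404 × 1070) = -437 / 657.4800 ≈ -0.665

-0.665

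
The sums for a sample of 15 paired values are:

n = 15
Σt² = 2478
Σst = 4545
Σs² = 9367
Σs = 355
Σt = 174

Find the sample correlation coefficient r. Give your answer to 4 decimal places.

0.6411

r = (nΣst − ΣsΣt) / √[(nΣs² − (Σs)²)(nΣt² − (Σt)²)]
Numerator: 15×4545 − 355×174 = 6405
Denominator: √[(140505 − 126025)(37170 − 30276)] = √[14480 × 6894] = 9991.2522
r = 6405 / 9991.2522 ≈ 0.6411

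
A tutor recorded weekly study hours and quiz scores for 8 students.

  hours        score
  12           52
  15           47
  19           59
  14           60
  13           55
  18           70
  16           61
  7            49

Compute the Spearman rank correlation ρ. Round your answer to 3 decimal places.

Rank hours: 2, 5, 8, 4, 3, 7, 6, 1
Rank score: 3, 1, 5, 6, 4, 8, 7, 2
d = rank(hours) − rank(score): -1, 4, 3, -2, -1, -1, -1, -1; Σd² = 34
ρ = 1 − 6Σd² / [n(n²−1)] = 1 − 6×34 / (8×63) = 1 − 204/504 ≈ 0.595

0.595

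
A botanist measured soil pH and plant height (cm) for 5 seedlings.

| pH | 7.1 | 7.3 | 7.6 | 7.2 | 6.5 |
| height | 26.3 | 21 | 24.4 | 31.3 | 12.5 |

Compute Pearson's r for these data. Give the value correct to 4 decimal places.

n = 5, Σx = 35.7, Σy = 115.5, Σx² = 255.55, Σy² = 2863.99, Σxy = 832.08
nΣxy − ΣxΣy = 4160.4 − 4123.35 = 37.05
nΣx² − (Σx)² = 1277.75 − 1274.49 = 3.26; nΣy² − (Σy)² = 14319.95 − 13340.25 = 979.7
r = 37.05 / √(3.26 × 979.7) = 37.05 / 56.5139 ≈ 0.6556

0.6556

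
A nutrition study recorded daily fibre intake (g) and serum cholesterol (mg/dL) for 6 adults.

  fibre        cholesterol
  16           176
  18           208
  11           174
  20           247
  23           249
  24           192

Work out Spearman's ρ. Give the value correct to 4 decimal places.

Rank fibre: 2, 3, 1, 4, 5, 6
Rank cholesterol: 2, 4, 1, 5, 6, 3
d = rank(fibre) − rank(cholesterol): 0, -1, 0, -1, -1, 3; Σd² = 12
ρ = 1 − 6Σd² / [n(n²−1)] = 1 − 6×12 / (6×35) = 1 − 72/210 ≈ 0.6571

0.6571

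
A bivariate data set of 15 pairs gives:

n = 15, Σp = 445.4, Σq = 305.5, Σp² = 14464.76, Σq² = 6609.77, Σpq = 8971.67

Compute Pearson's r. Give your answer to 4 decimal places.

-0.1437

r = (nΣpq − ΣpΣq) / √[(nΣp² − (Σp)²)(nΣq² − (Σq)²)]
Numerator: 15×8971.67 − 445.4×305.5 = -1494.65
Denominator: √[(216971.4 − 198381.16)(99146.55 − 93330.25)] = √[18590.24 × 5816.3] = 10398.3851
r = -1494.65 / 10398.3851 ≈ -0.1437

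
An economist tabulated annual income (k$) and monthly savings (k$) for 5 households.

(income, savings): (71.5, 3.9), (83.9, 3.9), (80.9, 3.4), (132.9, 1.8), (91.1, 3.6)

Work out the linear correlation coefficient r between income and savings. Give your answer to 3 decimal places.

-0.955

n = 5, Σx = 460.3, Σy = 16.6, Σx² = 44657.89, Σy² = 58.18, Σxy = 1448.3
nΣxy − ΣxΣy = 7241.5 − 7640.98 = -399.48
nΣx² − (Σx)² = 223289.45 − 211876.09 = 11413.36; nΣy² − (Σy)² = 290.9 − 275.56 = 15.34
r = -399.48 / √(11413.36 × 15.34) = -399.48 / 418.4267 ≈ -0.955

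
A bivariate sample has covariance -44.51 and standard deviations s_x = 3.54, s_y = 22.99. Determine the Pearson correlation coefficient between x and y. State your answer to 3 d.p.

-0.547

r = Cov(x,y) / (s_x · s_y) = -44.51 / (3.54 × 22.99)
  = -44.51 / 81.3846 ≈ -0.547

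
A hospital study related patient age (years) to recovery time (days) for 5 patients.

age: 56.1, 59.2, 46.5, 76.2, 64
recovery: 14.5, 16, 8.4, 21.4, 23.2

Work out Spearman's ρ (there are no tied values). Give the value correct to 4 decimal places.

0.9000

Rank age: 2, 3, 1, 5, 4
Rank recovery: 2, 3, 1, 4, 5
d = rank(age) − rank(recovery): 0, 0, 0, 1, -1; Σd² = 2
ρ = 1 − 6Σd² / [n(n²−1)] = 1 − 6×2 / (5×24) = 1 − 12/120 ≈ 0.9000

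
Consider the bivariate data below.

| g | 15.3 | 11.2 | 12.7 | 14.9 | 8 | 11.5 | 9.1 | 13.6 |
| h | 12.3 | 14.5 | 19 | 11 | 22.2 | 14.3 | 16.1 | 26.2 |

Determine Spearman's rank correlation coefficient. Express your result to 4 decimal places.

-0.4762

Rank g: 8, 3, 5, 7, 1, 4, 2, 6
Rank h: 2, 4, 6, 1, 7, 3, 5, 8
d = rank(g) − rank(h): 6, -1, -1, 6, -6, 1, -3, -2; Σd² = 124
ρ = 1 − 6Σd² / [n(n²−1)] = 1 − 6×124 / (8×63) = 1 − 744/504 ≈ -0.4762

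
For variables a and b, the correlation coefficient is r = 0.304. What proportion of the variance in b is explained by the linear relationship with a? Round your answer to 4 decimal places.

0.0924

r² = (0.304)² = 0.0924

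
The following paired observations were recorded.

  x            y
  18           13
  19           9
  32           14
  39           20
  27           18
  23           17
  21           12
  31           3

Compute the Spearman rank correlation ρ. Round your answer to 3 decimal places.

Rank x: 1, 2, 7, 8, 5, 4, 3, 6
Rank y: 4, 2, 5, 8, 7, 6, 3, 1
d = rank(x) − rank(y): -3, 0, 2, 0, -2, -2, 0, 5; Σd² = 46
ρ = 1 − 6Σd² / [n(n²−1)] = 1 − 6×46 / (8×63) = 1 − 276/504 ≈ 0.452

0.452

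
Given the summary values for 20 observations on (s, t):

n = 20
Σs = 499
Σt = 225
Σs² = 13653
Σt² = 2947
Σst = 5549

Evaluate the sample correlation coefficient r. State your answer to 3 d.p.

r = (nΣst − ΣsΣt) / √[(nΣs² − (Σs)²)(nΣt² − (Σt)²)]
Numerator: 20×5549 − 499×225 = -1295
Denominator: √[(273060 − 249001)(58940 − 50625)] = √[24059 × 8315] = 14143.9240
r = -1295 / 14143.9240 ≈ -0.092

-0.092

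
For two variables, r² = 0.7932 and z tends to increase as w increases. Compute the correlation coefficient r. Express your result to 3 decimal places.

0.891

|r| = √0.7932 = 0.891
The association is positive, so r = 0.891.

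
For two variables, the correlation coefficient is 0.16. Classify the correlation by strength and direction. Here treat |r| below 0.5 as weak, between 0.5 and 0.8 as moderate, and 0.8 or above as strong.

weak positive

r = 0.16 > 0 so the relationship is positive.
|r| = 0.16, which falls in the weak range.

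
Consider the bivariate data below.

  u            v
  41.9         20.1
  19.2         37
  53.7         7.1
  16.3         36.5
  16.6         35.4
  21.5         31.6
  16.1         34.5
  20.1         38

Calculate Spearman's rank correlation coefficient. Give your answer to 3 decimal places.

Rank u: 7, 4, 8, 2, 3, 6, 1, 5
Rank v: 2, 7, 1, 6, 5, 3, 4, 8
d = rank(u) − rank(v): 5, -3, 7, -4, -2, 3, -3, -3; Σd² = 130
ρ = 1 − 6Σd² / [n(n²−1)] = 1 − 6×130 / (8×63) = 1 − 780/504 ≈ -0.548

-0.548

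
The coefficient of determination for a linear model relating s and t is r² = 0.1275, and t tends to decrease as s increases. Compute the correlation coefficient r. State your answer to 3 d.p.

-0.357

|r| = √0.1275 = 0.357
The association is negative, so r = −0.357.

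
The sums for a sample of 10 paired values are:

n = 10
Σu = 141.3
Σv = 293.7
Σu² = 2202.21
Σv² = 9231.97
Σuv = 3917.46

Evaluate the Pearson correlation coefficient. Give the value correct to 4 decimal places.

r = (nΣuv − ΣuΣv) / √[(nΣu² − (Σu)²)(nΣv² − (Σv)²)]
Numerator: 10×3917.46 − 141.3×293.7 = -2325.21
Denominator: √[(22022.1 − 19965.69)(92319.7 − 86259.69)] = √[2056.41 × 6060.01] = 3530.1367
r = -2325.21 / 3530.1367 ≈ -0.6587

-0.6587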